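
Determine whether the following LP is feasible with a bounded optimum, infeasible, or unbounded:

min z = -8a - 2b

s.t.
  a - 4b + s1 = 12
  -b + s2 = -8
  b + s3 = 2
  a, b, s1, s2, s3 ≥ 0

Infeasible (no feasible solution exists)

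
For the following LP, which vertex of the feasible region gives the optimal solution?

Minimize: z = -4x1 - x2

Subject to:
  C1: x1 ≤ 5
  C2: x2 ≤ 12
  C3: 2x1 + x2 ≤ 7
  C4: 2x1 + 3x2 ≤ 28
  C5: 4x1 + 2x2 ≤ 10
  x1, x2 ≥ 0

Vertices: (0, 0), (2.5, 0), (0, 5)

Evaluate the objective at each vertex of the feasible region:
  z(0, 0) = 0
  z(2.5, 0) = -10  ←
  z(0, 5) = -5
The minimum is at x1 = 2.5, x2 = 0.

(2.5, 0)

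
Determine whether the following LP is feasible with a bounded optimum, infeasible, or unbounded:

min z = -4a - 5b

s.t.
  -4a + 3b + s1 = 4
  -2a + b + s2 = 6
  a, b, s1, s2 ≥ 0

Unbounded (objective can decrease without bound)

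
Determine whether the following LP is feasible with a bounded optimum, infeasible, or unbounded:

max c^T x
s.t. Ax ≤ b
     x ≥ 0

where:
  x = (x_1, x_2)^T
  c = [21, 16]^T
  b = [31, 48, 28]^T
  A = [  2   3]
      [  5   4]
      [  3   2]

Feasible with a bounded optimal solution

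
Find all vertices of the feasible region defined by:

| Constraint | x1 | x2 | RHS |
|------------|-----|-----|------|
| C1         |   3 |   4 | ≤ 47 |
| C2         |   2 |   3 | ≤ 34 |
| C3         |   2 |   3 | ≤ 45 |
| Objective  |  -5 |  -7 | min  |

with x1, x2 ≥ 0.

(0, 0), (15.67, 0), (5, 8), (0, 11.33)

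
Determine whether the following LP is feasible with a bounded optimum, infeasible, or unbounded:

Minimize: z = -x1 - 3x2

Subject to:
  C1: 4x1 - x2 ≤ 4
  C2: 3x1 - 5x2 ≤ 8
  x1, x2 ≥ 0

Unbounded (objective can decrease without bound)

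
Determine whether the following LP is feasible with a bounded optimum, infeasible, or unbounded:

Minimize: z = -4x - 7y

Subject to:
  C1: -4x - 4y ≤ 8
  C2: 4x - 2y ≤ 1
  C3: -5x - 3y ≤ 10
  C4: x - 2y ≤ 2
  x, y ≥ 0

Unbounded (objective can decrease without bound)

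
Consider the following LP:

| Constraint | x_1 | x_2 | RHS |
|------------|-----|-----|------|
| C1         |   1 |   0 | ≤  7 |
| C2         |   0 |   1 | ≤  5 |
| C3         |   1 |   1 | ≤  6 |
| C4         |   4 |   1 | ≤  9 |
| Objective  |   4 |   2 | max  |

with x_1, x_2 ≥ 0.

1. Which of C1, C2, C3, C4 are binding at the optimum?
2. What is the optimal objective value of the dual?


1. C2, C3, C4
2. 14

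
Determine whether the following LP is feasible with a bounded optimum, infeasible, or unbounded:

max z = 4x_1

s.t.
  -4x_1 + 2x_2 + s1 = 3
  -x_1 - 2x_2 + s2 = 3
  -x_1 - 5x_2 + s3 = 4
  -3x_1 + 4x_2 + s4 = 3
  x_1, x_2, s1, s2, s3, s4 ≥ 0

Unbounded (objective can increase without bound)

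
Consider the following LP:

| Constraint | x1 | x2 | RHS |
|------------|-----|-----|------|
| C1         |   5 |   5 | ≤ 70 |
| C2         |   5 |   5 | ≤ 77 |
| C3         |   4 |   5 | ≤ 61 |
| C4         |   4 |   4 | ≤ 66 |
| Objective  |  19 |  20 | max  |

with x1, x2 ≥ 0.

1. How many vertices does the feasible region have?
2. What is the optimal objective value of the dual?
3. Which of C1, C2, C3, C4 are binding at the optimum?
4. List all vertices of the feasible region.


1. 4
2. 271
3. C1, C3
4. (0, 0), (14, 0), (9, 5), (0, 12.2)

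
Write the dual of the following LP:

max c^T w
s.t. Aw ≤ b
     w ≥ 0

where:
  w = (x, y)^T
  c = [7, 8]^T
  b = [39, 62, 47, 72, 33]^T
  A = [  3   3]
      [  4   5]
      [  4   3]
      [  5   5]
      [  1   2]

Primal max cᵀx s.t. Ax ≤ b, x ≥ 0  →  Dual min bᵀy s.t. Aᵀy ≥ c, y ≥ 0.

Minimize: z = 39y1 + 62y2 + 47y3 + 72y4 + 33y5

Subject to:
  3y1 + 4y2 + 4y3 + 5y4 + y5 ≥ 7
  3y1 + 5y2 + 3y3 + 5y4 + 2y5 ≥ 8
  y1, y2, y3, y4, y5 ≥ 0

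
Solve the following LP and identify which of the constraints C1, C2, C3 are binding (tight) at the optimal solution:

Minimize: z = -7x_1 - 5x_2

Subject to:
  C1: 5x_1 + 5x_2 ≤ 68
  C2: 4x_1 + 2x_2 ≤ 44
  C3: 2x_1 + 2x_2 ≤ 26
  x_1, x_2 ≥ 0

At x_1 = 9, x_2 = 4, compute slack b - a·x for each constraint:
  C1: 68 − 65 = 3  (slack)
  C2: 44 − 44 = 0  (binding)
  C3: 26 − 26 = 0  (binding)

Optimal: x_1 = 9, x_2 = 4
Binding: C2, C3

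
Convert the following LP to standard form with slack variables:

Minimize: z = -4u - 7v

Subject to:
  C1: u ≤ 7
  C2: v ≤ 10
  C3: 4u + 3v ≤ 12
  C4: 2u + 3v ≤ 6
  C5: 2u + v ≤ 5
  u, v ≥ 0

min z = -4u - 7v

s.t.
  u + s1 = 7
  v + s2 = 10
  4u + 3v + s3 = 12
  2u + 3v + s4 = 6
  2u + v + s5 = 5
  u, v, s1, s2, s3, s4, s5 ≥ 0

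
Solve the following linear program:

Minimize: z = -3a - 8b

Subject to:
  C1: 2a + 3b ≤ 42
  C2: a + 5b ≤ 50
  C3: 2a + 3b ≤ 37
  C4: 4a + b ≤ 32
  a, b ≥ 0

Evaluate the objective at each vertex of the feasible region:
  z(0, 0) = 0
  z(8, 0) = -24
  z(5.9, 8.4) = -84.9
  z(5, 9) = -87  ←
  z(0, 10) = -80
The minimum is at a = 5, b = 9.

a = 5, b = 9, z = -87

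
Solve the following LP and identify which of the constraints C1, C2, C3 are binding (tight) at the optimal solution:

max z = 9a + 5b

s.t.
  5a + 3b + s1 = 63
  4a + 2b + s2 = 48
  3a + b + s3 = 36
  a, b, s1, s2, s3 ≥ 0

At a = 9, b = 6, compute slack b - a·x for each constraint:
  C1: 63 − 63 = 0  (binding)
  C2: 48 − 48 = 0  (binding)
  C3: 36 − 33 = 3  (slack)

Optimal: a = 9, b = 6
Binding: C1, C2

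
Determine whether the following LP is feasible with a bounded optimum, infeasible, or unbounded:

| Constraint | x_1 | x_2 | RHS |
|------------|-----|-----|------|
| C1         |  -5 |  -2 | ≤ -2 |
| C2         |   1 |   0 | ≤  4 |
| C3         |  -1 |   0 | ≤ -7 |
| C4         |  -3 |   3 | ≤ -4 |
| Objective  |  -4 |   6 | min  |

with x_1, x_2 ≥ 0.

Infeasible (no feasible solution exists)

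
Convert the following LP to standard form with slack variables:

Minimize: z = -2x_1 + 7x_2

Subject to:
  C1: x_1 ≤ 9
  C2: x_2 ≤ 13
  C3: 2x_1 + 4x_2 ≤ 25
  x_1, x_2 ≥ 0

min z = -2x_1 + 7x_2

s.t.
  x_1 + s1 = 9
  x_2 + s2 = 13
  2x_1 + 4x_2 + s3 = 25
  x_1, x_2, s1, s2, s3 ≥ 0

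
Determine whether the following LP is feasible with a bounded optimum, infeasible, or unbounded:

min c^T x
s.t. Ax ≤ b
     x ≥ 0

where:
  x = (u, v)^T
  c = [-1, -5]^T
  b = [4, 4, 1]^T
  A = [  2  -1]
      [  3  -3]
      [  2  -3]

Unbounded (objective can decrease without bound)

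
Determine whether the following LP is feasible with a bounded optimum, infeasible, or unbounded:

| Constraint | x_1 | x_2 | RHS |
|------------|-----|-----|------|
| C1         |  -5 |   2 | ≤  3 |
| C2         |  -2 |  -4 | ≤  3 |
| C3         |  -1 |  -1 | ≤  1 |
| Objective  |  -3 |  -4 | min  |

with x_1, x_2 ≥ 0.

Unbounded (objective can decrease without bound)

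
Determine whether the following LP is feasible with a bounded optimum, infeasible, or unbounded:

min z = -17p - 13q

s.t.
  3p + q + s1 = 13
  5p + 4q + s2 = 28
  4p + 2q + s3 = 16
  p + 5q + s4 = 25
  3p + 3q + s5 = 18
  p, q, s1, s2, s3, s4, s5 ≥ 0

Feasible with a bounded optimal solution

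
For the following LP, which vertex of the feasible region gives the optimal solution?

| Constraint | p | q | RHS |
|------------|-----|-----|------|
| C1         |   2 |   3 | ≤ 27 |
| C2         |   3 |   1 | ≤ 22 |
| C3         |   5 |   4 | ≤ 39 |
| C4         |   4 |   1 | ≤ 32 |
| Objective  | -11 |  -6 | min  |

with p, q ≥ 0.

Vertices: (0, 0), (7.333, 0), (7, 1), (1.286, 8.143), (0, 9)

Evaluate the objective at each vertex of the feasible region:
  z(0, 0) = 0
  z(7.333, 0) = -80.67
  z(7, 1) = -83  ←
  z(1.286, 8.143) = -63
  z(0, 9) = -54
The minimum is at p = 7, q = 1.

(7, 1)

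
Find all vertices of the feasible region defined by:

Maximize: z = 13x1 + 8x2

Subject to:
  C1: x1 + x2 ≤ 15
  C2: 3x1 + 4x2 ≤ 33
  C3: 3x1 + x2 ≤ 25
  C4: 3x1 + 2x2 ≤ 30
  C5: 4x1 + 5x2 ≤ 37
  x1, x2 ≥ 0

(0, 0), (8.333, 0), (8, 1), (0, 7.4)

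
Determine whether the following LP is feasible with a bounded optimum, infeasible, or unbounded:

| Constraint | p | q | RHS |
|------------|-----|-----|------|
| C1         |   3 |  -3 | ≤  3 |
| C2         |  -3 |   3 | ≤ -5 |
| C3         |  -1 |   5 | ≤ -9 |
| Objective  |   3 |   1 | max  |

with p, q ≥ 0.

Infeasible (no feasible solution exists)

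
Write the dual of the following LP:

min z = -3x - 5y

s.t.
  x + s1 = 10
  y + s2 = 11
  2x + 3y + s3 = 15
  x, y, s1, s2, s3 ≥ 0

Primal min cᵀx s.t. Ax ≤ b, x ≥ 0  →  Dual max −bᵀy s.t. Aᵀy ≥ −c, y ≥ 0.

Maximize: z = -10y1 - 11y2 - 15y3

Subject to:
  y1 + 2y3 ≥ 3
  y2 + 3y3 ≥ 5
  y1, y2, y3 ≥ 0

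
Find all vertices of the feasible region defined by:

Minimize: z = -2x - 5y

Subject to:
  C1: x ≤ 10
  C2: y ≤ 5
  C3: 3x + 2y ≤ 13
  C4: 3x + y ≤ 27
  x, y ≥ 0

(0, 0), (4.333, 0), (1, 5), (0, 5)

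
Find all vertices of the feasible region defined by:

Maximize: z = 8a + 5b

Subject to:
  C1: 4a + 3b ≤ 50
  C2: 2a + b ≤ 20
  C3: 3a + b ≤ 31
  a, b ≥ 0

(0, 0), (10, 0), (5, 10), (0, 16.67)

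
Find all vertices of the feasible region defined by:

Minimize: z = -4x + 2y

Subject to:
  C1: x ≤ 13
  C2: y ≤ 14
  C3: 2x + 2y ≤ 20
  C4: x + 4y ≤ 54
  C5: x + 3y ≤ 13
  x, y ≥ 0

(0, 0), (10, 0), (8.5, 1.5), (0, 4.333)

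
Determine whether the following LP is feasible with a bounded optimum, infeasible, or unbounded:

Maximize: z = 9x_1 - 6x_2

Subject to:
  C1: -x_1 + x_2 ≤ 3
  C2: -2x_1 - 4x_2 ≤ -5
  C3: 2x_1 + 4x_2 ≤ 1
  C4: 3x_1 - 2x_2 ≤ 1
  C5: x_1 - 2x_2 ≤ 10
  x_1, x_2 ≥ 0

Infeasible (no feasible solution exists)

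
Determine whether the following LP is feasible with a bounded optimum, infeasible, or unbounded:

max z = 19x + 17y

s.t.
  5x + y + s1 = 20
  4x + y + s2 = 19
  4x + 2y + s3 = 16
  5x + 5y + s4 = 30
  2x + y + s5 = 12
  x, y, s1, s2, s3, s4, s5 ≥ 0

Feasible with a bounded optimal solution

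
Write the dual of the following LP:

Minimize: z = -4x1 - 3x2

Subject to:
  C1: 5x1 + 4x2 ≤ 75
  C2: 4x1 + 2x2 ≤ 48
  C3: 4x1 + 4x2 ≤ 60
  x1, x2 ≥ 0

Primal min cᵀx s.t. Ax ≤ b, x ≥ 0  →  Dual max −bᵀy s.t. Aᵀy ≥ −c, y ≥ 0.

Maximize: z = -75y1 - 48y2 - 60y3

Subject to:
  5y1 + 4y2 + 4y3 ≥ 4
  4y1 + 2y2 + 4y3 ≥ 3
  y1, y2, y3 ≥ 0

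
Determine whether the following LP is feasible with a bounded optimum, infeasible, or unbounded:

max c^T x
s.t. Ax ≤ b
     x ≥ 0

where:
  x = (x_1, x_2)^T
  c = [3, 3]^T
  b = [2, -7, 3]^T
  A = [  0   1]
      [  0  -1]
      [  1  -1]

Infeasible (no feasible solution exists)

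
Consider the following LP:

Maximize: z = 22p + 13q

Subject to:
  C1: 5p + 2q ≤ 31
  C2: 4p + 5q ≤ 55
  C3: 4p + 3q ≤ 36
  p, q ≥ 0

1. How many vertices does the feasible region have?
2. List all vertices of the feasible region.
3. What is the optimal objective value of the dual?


1. 5
2. (0, 0), (6.2, 0), (3, 8), (1.875, 9.5), (0, 11)
3. 170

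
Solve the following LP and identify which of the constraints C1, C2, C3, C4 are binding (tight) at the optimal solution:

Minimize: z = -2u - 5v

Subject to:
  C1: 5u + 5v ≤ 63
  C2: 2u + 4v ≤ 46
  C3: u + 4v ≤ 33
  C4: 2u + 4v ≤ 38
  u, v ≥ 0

At u = 5, v = 7, compute slack b - a·x for each constraint:
  C1: 63 − 60 = 3  (slack)
  C2: 46 − 38 = 8  (slack)
  C3: 33 − 33 = 0  (binding)
  C4: 38 − 38 = 0  (binding)

Optimal: u = 5, v = 7
Binding: C3, C4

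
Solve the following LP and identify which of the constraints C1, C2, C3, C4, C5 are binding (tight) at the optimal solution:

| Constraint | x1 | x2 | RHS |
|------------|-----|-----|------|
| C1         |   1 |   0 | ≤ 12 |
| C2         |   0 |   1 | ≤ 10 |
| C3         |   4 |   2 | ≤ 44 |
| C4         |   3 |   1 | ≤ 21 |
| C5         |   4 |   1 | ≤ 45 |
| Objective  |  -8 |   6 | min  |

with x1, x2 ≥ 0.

At x1 = 7, x2 = 0, compute slack b - a·x for each constraint:
  C1: 12 − 7 = 5  (slack)
  C2: 10 − 0 = 10  (slack)
  C3: 44 − 28 = 16  (slack)
  C4: 21 − 21 = 0  (binding)
  C5: 45 − 28 = 17  (slack)

Optimal: x1 = 7, x2 = 0
Binding: C4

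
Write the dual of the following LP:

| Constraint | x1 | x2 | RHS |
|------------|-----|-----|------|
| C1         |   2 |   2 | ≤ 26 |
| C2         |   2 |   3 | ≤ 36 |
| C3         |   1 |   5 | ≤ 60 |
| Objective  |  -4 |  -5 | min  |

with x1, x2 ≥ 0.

Primal min cᵀx s.t. Ax ≤ b, x ≥ 0  →  Dual max −bᵀy s.t. Aᵀy ≥ −c, y ≥ 0.

Maximize: z = -26y1 - 36y2 - 60y3

Subject to:
  2y1 + 2y2 + y3 ≥ 4
  2y1 + 3y2 + 5y3 ≥ 5
  y1, y2, y3 ≥ 0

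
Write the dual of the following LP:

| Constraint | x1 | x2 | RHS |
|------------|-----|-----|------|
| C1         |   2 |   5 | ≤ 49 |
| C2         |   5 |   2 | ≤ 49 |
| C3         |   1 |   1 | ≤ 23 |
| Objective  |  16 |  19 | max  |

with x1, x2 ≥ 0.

Primal max cᵀx s.t. Ax ≤ b, x ≥ 0  →  Dual min bᵀy s.t. Aᵀy ≥ c, y ≥ 0.

Minimize: z = 49y1 + 49y2 + 23y3

Subject to:
  2y1 + 5y2 + y3 ≥ 16
  5y1 + 2y2 + y3 ≥ 19
  y1, y2, y3 ≥ 0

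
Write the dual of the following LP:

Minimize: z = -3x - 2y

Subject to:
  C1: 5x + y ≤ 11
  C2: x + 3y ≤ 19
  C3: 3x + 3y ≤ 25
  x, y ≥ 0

Primal min cᵀx s.t. Ax ≤ b, x ≥ 0  →  Dual max −bᵀy s.t. Aᵀy ≥ −c, y ≥ 0.

Maximize: z = -11y1 - 19y2 - 25y3

Subject to:
  5y1 + y2 + 3y3 ≥ 3
  y1 + 3y2 + 3y3 ≥ 2
  y1, y2, y3 ≥ 0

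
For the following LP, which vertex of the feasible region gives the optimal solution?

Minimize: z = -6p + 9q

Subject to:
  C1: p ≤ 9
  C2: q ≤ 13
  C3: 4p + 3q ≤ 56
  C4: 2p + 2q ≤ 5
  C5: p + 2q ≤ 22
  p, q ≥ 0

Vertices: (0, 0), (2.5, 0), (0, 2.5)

Evaluate the objective at each vertex of the feasible region:
  z(0, 0) = 0
  z(2.5, 0) = -15  ←
  z(0, 2.5) = 22.5
The minimum is at p = 2.5, q = 0.

(2.5, 0)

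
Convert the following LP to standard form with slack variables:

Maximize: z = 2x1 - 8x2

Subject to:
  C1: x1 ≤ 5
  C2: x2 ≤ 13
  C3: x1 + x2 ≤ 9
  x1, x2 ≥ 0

max z = 2x1 - 8x2

s.t.
  x1 + s1 = 5
  x2 + s2 = 13
  x1 + x2 + s3 = 9
  x1, x2, s1, s2, s3 ≥ 0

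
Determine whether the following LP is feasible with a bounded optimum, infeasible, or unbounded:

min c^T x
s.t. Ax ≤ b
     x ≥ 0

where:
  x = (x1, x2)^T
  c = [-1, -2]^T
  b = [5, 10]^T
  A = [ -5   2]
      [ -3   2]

Unbounded (objective can decrease without bound)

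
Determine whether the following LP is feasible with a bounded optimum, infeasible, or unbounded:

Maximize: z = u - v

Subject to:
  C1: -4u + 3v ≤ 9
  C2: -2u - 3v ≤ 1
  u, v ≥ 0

Unbounded (objective can increase without bound)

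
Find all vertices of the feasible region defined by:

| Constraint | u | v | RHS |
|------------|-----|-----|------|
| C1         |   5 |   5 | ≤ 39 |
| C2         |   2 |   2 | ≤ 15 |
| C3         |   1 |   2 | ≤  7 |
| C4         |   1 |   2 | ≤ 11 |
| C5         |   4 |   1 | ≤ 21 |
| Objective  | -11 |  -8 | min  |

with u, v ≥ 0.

(0, 0), (5.25, 0), (5, 1), (0, 3.5)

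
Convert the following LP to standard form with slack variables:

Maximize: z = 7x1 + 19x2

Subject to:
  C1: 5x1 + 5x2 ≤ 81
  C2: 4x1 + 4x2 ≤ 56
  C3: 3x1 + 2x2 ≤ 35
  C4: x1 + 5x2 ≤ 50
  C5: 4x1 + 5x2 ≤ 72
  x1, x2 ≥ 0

max z = 7x1 + 19x2

s.t.
  5x1 + 5x2 + s1 = 81
  4x1 + 4x2 + s2 = 56
  3x1 + 2x2 + s3 = 35
  x1 + 5x2 + s4 = 50
  4x1 + 5x2 + s5 = 72
  x1, x2, s1, s2, s3, s4, s5 ≥ 0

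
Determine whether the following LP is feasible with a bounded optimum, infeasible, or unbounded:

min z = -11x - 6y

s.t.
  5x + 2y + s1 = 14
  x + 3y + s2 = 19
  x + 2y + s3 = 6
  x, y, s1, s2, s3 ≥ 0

Feasible with a bounded optimal solution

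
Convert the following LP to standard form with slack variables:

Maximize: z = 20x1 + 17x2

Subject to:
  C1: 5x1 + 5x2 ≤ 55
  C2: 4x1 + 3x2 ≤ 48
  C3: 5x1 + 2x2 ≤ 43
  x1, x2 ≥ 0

max z = 20x1 + 17x2

s.t.
  5x1 + 5x2 + s1 = 55
  4x1 + 3x2 + s2 = 48
  5x1 + 2x2 + s3 = 43
  x1, x2, s1, s2, s3 ≥ 0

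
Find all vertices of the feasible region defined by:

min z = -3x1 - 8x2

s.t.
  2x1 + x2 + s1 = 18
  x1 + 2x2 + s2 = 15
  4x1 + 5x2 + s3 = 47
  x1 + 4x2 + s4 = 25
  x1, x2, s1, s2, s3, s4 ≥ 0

(0, 0), (9, 0), (7.167, 3.667), (6.333, 4.333), (5, 5), (0, 6.25)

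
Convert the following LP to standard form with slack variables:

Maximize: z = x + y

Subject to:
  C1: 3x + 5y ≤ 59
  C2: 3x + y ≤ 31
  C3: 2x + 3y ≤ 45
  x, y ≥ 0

max z = x + y

s.t.
  3x + 5y + s1 = 59
  3x + y + s2 = 31
  2x + 3y + s3 = 45
  x, y, s1, s2, s3 ≥ 0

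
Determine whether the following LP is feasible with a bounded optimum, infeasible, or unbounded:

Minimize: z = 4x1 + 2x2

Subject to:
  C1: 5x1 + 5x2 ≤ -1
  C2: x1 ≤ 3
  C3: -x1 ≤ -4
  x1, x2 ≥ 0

Infeasible (no feasible solution exists)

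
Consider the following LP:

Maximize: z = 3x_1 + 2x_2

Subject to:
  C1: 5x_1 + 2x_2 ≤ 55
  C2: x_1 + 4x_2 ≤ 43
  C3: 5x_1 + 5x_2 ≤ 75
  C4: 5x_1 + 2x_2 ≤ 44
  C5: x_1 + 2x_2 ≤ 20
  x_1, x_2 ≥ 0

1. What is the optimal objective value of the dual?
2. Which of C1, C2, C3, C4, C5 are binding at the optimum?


1. 32
2. C4, C5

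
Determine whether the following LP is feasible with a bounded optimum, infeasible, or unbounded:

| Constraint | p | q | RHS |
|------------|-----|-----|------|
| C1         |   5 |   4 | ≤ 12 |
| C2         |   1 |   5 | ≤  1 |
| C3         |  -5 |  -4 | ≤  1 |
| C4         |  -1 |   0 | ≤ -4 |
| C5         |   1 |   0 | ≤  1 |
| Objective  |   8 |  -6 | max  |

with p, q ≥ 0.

Infeasible (no feasible solution exists)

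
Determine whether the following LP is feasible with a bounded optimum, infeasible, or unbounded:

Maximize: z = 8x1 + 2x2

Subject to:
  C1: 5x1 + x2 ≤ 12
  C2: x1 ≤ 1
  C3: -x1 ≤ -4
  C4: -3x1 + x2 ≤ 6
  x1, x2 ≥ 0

Infeasible (no feasible solution exists)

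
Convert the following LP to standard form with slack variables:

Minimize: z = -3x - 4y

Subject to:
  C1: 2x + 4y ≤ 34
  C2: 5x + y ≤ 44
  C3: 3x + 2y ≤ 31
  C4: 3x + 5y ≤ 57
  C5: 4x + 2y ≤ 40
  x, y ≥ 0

min z = -3x - 4y

s.t.
  2x + 4y + s1 = 34
  5x + y + s2 = 44
  3x + 2y + s3 = 31
  3x + 5y + s4 = 57
  4x + 2y + s5 = 40
  x, y, s1, s2, s3, s4, s5 ≥ 0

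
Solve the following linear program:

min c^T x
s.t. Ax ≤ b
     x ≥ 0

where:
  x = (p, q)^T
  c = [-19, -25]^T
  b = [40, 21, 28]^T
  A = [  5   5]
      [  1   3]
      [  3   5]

Evaluate the objective at each vertex of the feasible region:
  z(0, 0) = 0
  z(8, 0) = -152
  z(6, 2) = -164  ←
  z(0, 5.6) = -140
The minimum is at p = 6, q = 2.

p = 6, q = 2, z = -164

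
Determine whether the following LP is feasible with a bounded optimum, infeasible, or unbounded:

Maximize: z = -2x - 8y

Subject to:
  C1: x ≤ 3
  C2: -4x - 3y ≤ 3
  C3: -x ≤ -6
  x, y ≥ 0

Infeasible (no feasible solution exists)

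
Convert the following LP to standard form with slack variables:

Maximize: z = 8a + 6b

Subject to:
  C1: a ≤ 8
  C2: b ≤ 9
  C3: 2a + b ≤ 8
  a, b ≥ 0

max z = 8a + 6b

s.t.
  a + s1 = 8
  b + s2 = 9
  2a + b + s3 = 8
  a, b, s1, s2, s3 ≥ 0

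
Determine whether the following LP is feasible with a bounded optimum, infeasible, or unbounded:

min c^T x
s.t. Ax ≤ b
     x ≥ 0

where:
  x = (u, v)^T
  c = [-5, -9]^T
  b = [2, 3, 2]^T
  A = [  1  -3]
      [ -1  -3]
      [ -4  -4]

Unbounded (objective can decrease without bound)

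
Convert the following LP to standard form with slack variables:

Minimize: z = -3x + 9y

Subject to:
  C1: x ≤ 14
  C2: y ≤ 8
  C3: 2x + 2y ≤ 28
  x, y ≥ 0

min z = -3x + 9y

s.t.
  x + s1 = 14
  y + s2 = 8
  2x + 2y + s3 = 28
  x, y, s1, s2, s3 ≥ 0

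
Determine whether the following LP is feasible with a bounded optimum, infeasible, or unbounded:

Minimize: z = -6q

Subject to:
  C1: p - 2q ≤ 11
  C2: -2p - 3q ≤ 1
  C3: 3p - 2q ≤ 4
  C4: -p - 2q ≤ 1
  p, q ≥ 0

Unbounded (objective can decrease without bound)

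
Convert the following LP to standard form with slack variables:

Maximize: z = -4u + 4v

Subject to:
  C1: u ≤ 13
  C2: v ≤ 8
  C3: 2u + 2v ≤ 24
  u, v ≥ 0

max z = -4u + 4v

s.t.
  u + s1 = 13
  v + s2 = 8
  2u + 2v + s3 = 24
  u, v, s1, s2, s3 ≥ 0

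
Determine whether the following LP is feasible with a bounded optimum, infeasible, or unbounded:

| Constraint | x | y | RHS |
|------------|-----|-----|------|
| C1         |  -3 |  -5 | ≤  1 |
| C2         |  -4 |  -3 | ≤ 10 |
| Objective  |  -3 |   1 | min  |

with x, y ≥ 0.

Unbounded (objective can decrease without bound)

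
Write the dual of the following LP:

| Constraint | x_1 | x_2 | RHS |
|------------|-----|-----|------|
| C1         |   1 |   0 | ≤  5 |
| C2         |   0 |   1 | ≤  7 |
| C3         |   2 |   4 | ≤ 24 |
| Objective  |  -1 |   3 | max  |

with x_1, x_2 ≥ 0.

Primal max cᵀx s.t. Ax ≤ b, x ≥ 0  →  Dual min bᵀy s.t. Aᵀy ≥ c, y ≥ 0.

Minimize: z = 5y1 + 7y2 + 24y3

Subject to:
  y1 + 2y3 ≥ -1
  y2 + 4y3 ≥ 3
  y1, y2, y3 ≥ 0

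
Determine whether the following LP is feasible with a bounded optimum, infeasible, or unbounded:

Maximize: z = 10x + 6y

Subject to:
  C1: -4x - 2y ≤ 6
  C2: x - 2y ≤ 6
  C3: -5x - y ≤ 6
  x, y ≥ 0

Unbounded (objective can increase without bound)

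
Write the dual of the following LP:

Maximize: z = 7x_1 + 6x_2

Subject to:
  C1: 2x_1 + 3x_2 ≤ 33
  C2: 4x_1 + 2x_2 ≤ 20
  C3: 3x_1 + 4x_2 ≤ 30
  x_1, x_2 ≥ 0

Primal max cᵀx s.t. Ax ≤ b, x ≥ 0  →  Dual min bᵀy s.t. Aᵀy ≥ c, y ≥ 0.

Minimize: z = 33y1 + 20y2 + 30y3

Subject to:
  2y1 + 4y2 + 3y3 ≥ 7
  3y1 + 2y2 + 4y3 ≥ 6
  y1, y2, y3 ≥ 0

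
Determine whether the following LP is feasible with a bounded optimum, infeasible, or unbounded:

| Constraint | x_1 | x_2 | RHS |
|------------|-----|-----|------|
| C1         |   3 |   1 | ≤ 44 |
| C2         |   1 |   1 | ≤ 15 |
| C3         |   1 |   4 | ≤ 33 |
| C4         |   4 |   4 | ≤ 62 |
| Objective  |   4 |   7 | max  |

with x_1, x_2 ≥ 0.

Feasible with a bounded optimal solution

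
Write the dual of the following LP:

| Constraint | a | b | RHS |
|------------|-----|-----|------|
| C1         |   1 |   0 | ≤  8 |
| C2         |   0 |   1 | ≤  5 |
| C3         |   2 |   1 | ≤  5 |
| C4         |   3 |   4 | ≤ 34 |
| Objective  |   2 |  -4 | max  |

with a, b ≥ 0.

Primal max cᵀx s.t. Ax ≤ b, x ≥ 0  →  Dual min bᵀy s.t. Aᵀy ≥ c, y ≥ 0.

Minimize: z = 8y1 + 5y2 + 5y3 + 34y4

Subject to:
  y1 + 2y3 + 3y4 ≥ 2
  y2 + y3 + 4y4 ≥ -4
  y1, y2, y3, y4 ≥ 0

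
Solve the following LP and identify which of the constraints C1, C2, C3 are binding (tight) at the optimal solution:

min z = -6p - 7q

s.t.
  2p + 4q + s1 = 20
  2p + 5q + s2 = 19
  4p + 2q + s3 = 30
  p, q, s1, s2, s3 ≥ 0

At p = 7, q = 1, compute slack b - a·x for each constraint:
  C1: 20 − 18 = 2  (slack)
  C2: 19 − 19 = 0  (binding)
  C3: 30 − 30 = 0  (binding)

Optimal: p = 7, q = 1
Binding: C2, C3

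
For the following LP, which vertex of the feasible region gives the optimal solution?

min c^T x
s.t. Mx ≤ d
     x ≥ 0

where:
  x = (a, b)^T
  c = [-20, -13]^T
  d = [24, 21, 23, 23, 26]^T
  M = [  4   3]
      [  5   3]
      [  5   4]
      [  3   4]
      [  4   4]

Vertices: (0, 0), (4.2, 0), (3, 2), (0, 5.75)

Evaluate the objective at each vertex of the feasible region:
  z(0, 0) = 0
  z(4.2, 0) = -84
  z(3, 2) = -86  ←
  z(0, 5.75) = -74.75
The minimum is at a = 3, b = 2.

(3, 2)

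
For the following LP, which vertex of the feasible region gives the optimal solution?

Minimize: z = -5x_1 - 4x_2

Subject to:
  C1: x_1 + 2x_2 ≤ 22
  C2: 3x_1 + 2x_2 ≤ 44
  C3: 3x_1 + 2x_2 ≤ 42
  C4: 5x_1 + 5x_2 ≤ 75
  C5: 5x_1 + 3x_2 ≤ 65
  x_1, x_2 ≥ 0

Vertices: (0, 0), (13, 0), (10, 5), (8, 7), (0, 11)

Evaluate the objective at each vertex of the feasible region:
  z(0, 0) = 0
  z(13, 0) = -65
  z(10, 5) = -70  ←
  z(8, 7) = -68
  z(0, 11) = -44
The minimum is at x_1 = 10, x_2 = 5.

(10, 5)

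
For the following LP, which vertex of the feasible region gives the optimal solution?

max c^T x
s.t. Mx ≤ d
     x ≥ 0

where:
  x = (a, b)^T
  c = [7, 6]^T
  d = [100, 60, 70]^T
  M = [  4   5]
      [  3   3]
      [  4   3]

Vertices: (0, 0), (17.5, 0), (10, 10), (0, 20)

Evaluate the objective at each vertex of the feasible region:
  z(0, 0) = 0
  z(17.5, 0) = 122.5
  z(10, 10) = 130  ←
  z(0, 20) = 120
The maximum is at a = 10, b = 10.

(10, 10)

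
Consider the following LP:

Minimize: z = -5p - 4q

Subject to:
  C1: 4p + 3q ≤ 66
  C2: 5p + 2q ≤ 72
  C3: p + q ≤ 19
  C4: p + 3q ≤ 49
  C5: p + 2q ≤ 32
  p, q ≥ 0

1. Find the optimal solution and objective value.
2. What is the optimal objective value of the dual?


1. p = 9, q = 10, z = -85
2. -85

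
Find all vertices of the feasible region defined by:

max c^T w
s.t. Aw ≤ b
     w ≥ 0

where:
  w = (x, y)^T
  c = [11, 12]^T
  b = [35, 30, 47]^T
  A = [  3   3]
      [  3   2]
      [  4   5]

(0, 0), (10, 0), (8, 3), (0, 9.4)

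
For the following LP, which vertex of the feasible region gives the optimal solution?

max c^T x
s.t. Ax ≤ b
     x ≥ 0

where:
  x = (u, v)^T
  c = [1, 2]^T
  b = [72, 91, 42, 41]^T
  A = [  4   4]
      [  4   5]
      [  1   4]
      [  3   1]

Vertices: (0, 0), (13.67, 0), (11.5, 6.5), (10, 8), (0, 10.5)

Evaluate the objective at each vertex of the feasible region:
  z(0, 0) = 0
  z(13.67, 0) = 13.67
  z(11.5, 6.5) = 24.5
  z(10, 8) = 26  ←
  z(0, 10.5) = 21
The maximum is at u = 10, v = 8.

(10, 8)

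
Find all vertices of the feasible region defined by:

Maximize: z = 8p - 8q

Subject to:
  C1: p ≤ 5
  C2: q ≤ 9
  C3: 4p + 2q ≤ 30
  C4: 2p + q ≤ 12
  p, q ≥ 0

(0, 0), (5, 0), (5, 2), (1.5, 9), (0, 9)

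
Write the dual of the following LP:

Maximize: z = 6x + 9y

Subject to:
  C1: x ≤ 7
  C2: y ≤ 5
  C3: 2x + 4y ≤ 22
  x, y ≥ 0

Primal max cᵀx s.t. Ax ≤ b, x ≥ 0  →  Dual min bᵀy s.t. Aᵀy ≥ c, y ≥ 0.

Minimize: z = 7y1 + 5y2 + 22y3

Subject to:
  y1 + 2y3 ≥ 6
  y2 + 4y3 ≥ 9
  y1, y2, y3 ≥ 0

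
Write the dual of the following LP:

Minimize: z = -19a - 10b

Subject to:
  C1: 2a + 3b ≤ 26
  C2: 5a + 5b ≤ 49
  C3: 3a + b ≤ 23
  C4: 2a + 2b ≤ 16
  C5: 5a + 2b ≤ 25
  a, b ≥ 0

Primal min cᵀx s.t. Ax ≤ b, x ≥ 0  →  Dual max −bᵀy s.t. Aᵀy ≥ −c, y ≥ 0.

Maximize: z = -26y1 - 49y2 - 23y3 - 16y4 - 25y5

Subject to:
  2y1 + 5y2 + 3y3 + 2y4 + 5y5 ≥ 19
  3y1 + 5y2 + y3 + 2y4 + 2y5 ≥ 10
  y1, y2, y3, y4, y5 ≥ 0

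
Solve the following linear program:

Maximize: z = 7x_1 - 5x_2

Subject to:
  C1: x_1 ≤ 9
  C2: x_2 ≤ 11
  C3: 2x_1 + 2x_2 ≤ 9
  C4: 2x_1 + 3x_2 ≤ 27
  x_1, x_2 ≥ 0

Evaluate the objective at each vertex of the feasible region:
  z(0, 0) = 0
  z(4.5, 0) = 31.5  ←
  z(0, 4.5) = -22.5
The maximum is at x_1 = 4.5, x_2 = 0.

x_1 = 4.5, x_2 = 0, z = 31.5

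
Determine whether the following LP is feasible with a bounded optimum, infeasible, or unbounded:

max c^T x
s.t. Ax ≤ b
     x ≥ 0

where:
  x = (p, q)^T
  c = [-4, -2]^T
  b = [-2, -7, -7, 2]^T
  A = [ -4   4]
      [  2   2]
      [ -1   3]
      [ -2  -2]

Infeasible (no feasible solution exists)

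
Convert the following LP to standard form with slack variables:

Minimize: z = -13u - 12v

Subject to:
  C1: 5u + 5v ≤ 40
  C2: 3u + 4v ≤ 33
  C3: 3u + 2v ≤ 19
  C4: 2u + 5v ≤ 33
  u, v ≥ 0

min z = -13u - 12v

s.t.
  5u + 5v + s1 = 40
  3u + 4v + s2 = 33
  3u + 2v + s3 = 19
  2u + 5v + s4 = 33
  u, v, s1, s2, s3, s4 ≥ 0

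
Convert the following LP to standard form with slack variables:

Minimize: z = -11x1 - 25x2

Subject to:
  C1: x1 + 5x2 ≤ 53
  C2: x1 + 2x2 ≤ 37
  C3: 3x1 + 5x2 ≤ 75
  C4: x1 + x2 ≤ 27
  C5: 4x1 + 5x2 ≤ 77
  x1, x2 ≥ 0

min z = -11x1 - 25x2

s.t.
  x1 + 5x2 + s1 = 53
  x1 + 2x2 + s2 = 37
  3x1 + 5x2 + s3 = 75
  x1 + x2 + s4 = 27
  4x1 + 5x2 + s5 = 77
  x1, x2, s1, s2, s3, s4, s5 ≥ 0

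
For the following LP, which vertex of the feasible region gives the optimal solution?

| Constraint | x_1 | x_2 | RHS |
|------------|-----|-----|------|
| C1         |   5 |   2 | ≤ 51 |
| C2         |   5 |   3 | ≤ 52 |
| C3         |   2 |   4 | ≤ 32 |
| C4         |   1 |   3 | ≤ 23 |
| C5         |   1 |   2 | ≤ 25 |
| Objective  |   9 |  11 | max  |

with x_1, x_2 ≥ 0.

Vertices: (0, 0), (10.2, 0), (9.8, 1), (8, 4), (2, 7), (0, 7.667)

Evaluate the objective at each vertex of the feasible region:
  z(0, 0) = 0
  z(10.2, 0) = 91.8
  z(9.8, 1) = 99.2
  z(8, 4) = 116  ←
  z(2, 7) = 95
  z(0, 7.667) = 84.33
The maximum is at x_1 = 8, x_2 = 4.

(8, 4)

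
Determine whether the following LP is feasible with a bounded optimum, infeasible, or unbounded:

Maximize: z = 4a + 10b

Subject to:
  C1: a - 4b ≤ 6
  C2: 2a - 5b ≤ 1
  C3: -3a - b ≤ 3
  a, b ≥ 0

Unbounded (objective can increase without bound)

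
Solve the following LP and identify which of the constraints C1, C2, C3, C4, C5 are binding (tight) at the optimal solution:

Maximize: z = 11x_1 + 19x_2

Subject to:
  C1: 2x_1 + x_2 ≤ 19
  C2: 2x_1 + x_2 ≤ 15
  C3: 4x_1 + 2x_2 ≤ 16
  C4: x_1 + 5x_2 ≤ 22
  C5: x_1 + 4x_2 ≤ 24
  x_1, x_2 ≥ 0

At x_1 = 2, x_2 = 4, compute slack b - a·x for each constraint:
  C1: 19 − 8 = 11  (slack)
  C2: 15 − 8 = 7  (slack)
  C3: 16 − 16 = 0  (binding)
  C4: 22 − 22 = 0  (binding)
  C5: 24 − 18 = 6  (slack)

Optimal: x_1 = 2, x_2 = 4
Binding: C3, C4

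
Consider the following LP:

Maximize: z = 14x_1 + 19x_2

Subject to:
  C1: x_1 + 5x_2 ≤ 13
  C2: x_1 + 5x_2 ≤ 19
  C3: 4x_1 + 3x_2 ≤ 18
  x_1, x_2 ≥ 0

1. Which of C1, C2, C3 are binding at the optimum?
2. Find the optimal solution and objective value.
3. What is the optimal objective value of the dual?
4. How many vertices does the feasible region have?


1. C1, C3
2. x_1 = 3, x_2 = 2, z = 80
3. 80
4. 4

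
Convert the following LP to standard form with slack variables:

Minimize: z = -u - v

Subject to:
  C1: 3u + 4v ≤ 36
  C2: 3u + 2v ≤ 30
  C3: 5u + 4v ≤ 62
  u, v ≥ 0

min z = -u - v

s.t.
  3u + 4v + s1 = 36
  3u + 2v + s2 = 30
  5u + 4v + s3 = 62
  u, v, s1, s2, s3 ≥ 0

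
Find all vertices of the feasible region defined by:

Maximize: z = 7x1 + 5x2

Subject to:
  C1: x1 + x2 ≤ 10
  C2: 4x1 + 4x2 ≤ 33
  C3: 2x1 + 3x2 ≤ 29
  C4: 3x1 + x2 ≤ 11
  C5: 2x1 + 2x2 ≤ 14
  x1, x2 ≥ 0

(0, 0), (3.667, 0), (2, 5), (0, 7)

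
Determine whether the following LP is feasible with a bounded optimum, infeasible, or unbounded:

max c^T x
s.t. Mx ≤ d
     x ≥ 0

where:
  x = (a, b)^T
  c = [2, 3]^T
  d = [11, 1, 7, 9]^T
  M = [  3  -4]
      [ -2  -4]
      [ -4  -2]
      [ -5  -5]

Unbounded (objective can increase without bound)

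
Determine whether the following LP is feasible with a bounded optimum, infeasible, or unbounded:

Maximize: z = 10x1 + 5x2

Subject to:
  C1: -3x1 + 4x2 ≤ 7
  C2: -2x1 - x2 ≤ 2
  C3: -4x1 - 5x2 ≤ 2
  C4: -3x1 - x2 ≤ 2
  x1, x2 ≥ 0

Unbounded (objective can increase without bound)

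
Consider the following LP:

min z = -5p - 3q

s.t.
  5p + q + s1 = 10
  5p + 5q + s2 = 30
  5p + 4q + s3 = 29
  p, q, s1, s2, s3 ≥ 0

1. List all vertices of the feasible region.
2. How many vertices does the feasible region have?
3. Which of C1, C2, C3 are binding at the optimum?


1. (0, 0), (2, 0), (1, 5), (0, 6)
2. 4
3. C1, C2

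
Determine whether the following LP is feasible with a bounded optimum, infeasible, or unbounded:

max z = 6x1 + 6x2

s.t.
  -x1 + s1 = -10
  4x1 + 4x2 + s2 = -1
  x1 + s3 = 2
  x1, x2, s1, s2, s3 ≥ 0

Infeasible (no feasible solution exists)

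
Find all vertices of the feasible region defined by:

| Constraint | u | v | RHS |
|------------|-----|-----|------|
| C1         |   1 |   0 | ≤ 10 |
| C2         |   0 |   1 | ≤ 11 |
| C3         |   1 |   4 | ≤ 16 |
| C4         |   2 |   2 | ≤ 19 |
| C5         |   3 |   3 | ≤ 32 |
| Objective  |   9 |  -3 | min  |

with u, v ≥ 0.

(0, 0), (9.5, 0), (7.333, 2.167), (0, 4)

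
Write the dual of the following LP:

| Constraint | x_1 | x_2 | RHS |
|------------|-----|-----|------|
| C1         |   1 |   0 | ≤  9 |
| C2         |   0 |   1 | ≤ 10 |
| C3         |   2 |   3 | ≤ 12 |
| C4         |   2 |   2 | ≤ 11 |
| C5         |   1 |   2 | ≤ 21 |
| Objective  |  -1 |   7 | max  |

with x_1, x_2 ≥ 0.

Primal max cᵀx s.t. Ax ≤ b, x ≥ 0  →  Dual min bᵀy s.t. Aᵀy ≥ c, y ≥ 0.

Minimize: z = 9y1 + 10y2 + 12y3 + 11y4 + 21y5

Subject to:
  y1 + 2y3 + 2y4 + y5 ≥ -1
  y2 + 3y3 + 2y4 + 2y5 ≥ 7
  y1, y2, y3, y4, y5 ≥ 0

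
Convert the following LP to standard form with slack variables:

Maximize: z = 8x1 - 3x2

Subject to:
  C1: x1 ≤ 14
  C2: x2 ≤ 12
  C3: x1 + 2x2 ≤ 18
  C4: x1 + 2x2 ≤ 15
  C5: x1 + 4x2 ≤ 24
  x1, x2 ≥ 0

max z = 8x1 - 3x2

s.t.
  x1 + s1 = 14
  x2 + s2 = 12
  x1 + 2x2 + s3 = 18
  x1 + 2x2 + s4 = 15
  x1 + 4x2 + s5 = 24
  x1, x2, s1, s2, s3, s4, s5 ≥ 0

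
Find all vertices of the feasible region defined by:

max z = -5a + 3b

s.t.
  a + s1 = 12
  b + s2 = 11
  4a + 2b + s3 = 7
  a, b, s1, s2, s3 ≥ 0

(0, 0), (1.75, 0), (0, 3.5)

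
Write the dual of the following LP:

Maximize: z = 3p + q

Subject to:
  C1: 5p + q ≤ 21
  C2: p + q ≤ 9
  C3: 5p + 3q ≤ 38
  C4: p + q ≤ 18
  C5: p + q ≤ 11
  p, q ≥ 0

Primal max cᵀx s.t. Ax ≤ b, x ≥ 0  →  Dual min bᵀy s.t. Aᵀy ≥ c, y ≥ 0.

Minimize: z = 21y1 + 9y2 + 38y3 + 18y4 + 11y5

Subject to:
  5y1 + y2 + 5y3 + y4 + y5 ≥ 3
  y1 + y2 + 3y3 + y4 + y5 ≥ 1
  y1, y2, y3, y4, y5 ≥ 0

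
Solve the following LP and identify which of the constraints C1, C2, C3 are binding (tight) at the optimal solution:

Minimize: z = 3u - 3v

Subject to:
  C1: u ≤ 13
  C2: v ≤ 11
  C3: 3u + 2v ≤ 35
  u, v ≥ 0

At u = 0, v = 11, compute slack b - a·x for each constraint:
  C1: 13 − 0 = 13  (slack)
  C2: 11 − 11 = 0  (binding)
  C3: 35 − 22 = 13  (slack)

Optimal: u = 0, v = 11
Binding: C2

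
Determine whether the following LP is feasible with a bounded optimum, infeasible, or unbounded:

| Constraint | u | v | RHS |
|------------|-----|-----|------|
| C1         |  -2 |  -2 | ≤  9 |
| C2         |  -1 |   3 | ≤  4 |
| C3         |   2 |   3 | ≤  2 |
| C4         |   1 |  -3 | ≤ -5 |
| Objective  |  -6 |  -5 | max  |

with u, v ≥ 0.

Infeasible (no feasible solution exists)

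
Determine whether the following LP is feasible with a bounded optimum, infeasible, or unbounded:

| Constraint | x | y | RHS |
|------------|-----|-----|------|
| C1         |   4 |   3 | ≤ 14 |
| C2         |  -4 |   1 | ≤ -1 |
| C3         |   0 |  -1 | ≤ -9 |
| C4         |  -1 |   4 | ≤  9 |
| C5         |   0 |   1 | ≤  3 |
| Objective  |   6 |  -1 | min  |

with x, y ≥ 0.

Infeasible (no feasible solution exists)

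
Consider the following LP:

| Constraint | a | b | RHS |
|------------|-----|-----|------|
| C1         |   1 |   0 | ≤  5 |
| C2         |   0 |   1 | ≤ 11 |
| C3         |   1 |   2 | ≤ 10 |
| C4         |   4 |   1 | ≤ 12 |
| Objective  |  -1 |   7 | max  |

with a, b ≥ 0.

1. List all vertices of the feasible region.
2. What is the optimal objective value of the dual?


1. (0, 0), (3, 0), (2, 4), (0, 5)
2. 35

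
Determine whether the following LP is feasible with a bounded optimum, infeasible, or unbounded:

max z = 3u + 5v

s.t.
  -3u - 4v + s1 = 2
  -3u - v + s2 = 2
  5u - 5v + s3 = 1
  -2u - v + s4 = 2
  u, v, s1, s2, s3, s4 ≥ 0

Unbounded (objective can increase without bound)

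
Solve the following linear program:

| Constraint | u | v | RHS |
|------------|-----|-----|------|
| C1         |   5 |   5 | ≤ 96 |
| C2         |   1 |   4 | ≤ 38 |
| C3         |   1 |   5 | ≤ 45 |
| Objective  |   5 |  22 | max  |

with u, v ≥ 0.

Evaluate the objective at each vertex of the feasible region:
  z(0, 0) = 0
  z(19.2, 0) = 96
  z(12.93, 6.267) = 202.5
  z(10, 7) = 204  ←
  z(0, 9) = 198
The maximum is at u = 10, v = 7.

u = 10, v = 7, z = 204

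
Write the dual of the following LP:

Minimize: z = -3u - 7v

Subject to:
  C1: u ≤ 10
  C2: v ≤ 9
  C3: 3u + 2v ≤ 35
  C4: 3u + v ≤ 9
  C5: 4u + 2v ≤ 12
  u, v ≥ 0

Primal min cᵀx s.t. Ax ≤ b, x ≥ 0  →  Dual max −bᵀy s.t. Aᵀy ≥ −c, y ≥ 0.

Maximize: z = -10y1 - 9y2 - 35y3 - 9y4 - 12y5

Subject to:
  y1 + 3y3 + 3y4 + 4y5 ≥ 3
  y2 + 2y3 + y4 + 2y5 ≥ 7
  y1, y2, y3, y4, y5 ≥ 0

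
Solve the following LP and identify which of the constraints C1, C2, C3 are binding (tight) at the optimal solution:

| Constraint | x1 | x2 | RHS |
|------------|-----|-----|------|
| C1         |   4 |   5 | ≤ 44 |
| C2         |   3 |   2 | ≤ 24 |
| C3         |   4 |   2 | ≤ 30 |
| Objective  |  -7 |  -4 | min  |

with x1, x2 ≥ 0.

At x1 = 6, x2 = 3, compute slack b - a·x for each constraint:
  C1: 44 − 39 = 5  (slack)
  C2: 24 − 24 = 0  (binding)
  C3: 30 − 30 = 0  (binding)

Optimal: x1 = 6, x2 = 3
Binding: C2, C3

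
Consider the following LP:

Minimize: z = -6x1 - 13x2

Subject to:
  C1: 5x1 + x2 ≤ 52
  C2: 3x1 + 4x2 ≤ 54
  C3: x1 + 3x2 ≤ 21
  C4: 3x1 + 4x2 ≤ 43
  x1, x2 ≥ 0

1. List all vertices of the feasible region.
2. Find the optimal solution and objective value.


1. (0, 0), (10.4, 0), (9.706, 3.471), (9, 4), (0, 7)
2. x1 = 9, x2 = 4, z = -106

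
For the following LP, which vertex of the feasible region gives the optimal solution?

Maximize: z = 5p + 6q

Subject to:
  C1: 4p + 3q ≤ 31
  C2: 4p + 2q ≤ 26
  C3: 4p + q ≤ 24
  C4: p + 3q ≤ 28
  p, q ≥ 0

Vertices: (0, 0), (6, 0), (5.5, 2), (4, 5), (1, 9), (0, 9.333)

Evaluate the objective at each vertex of the feasible region:
  z(0, 0) = 0
  z(6, 0) = 30
  z(5.5, 2) = 39.5
  z(4, 5) = 50
  z(1, 9) = 59  ←
  z(0, 9.333) = 56
The maximum is at p = 1, q = 9.

(1, 9)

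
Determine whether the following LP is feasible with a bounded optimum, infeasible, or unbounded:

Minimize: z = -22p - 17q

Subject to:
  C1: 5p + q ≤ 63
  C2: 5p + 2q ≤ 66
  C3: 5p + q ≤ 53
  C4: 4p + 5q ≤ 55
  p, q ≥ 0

Feasible with a bounded optimal solution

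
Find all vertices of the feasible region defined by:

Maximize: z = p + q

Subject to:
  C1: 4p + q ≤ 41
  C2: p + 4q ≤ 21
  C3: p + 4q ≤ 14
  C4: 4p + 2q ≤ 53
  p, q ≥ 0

(0, 0), (10.25, 0), (10, 1), (0, 3.5)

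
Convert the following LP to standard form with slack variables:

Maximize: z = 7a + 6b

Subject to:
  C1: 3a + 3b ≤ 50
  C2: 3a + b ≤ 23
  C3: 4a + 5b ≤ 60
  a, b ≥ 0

max z = 7a + 6b

s.t.
  3a + 3b + s1 = 50
  3a + b + s2 = 23
  4a + 5b + s3 = 60
  a, b, s1, s2, s3 ≥ 0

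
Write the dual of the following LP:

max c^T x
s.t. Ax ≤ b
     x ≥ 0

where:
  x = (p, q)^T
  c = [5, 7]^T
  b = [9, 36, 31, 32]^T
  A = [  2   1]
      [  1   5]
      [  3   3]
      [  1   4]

Primal max cᵀx s.t. Ax ≤ b, x ≥ 0  →  Dual min bᵀy s.t. Aᵀy ≥ c, y ≥ 0.

Minimize: z = 9y1 + 36y2 + 31y3 + 32y4

Subject to:
  2y1 + y2 + 3y3 + y4 ≥ 5
  y1 + 5y2 + 3y3 + 4y4 ≥ 7
  y1, y2, y3, y4 ≥ 0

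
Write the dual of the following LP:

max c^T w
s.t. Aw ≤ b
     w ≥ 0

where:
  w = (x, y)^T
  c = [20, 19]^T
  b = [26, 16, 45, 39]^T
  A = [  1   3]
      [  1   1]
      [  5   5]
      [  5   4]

Primal max cᵀx s.t. Ax ≤ b, x ≥ 0  →  Dual min bᵀy s.t. Aᵀy ≥ c, y ≥ 0.

Minimize: z = 26y1 + 16y2 + 45y3 + 39y4

Subject to:
  y1 + y2 + 5y3 + 5y4 ≥ 20
  3y1 + y2 + 5y3 + 4y4 ≥ 19
  y1, y2, y3, y4 ≥ 0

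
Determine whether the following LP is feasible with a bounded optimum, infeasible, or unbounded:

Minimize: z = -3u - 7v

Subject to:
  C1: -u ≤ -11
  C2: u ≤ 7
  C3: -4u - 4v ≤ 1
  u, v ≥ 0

Infeasible (no feasible solution exists)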